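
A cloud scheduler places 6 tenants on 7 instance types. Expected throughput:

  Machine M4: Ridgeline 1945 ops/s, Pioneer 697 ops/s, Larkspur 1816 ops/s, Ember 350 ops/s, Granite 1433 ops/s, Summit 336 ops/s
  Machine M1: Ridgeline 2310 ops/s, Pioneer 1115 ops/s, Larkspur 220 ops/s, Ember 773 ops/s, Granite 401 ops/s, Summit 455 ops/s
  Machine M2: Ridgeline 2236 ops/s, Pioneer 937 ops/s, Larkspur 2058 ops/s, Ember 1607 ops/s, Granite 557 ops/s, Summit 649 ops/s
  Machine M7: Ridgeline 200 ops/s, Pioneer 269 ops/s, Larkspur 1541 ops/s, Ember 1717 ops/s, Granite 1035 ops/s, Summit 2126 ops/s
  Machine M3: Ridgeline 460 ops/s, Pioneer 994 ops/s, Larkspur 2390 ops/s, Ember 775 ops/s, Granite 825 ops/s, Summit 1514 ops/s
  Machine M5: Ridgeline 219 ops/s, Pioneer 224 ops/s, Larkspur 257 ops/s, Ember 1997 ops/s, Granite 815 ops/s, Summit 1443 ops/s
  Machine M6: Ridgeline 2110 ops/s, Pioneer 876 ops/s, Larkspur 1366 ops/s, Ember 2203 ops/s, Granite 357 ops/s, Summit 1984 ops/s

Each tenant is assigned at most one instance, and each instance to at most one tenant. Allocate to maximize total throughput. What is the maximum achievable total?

Optimal: Ridgeline→Machine M2 (2236 ops/s), Pioneer→Machine M1 (1115 ops/s), Larkspur→Machine M3 (2390 ops/s), Ember→Machine M6 (2203 ops/s), Granite→Machine M4 (1433 ops/s), Summit→Machine M7 (2126 ops/s) — total 2236+1115+2390+2203+1433+2126 = 11503 ops/s.
Max-entry greedy (repeatedly take the single best remaining cell) gives 11399 ops/s, worse by 104.
Next-best assignment: Ridgeline→Machine M1, Pioneer→Machine M2, Larkspur→Machine M3, Ember→Machine M6, Granite→Machine M4, Summit→Machine M7 = 11399 ops/s.
Swapping Summit↔Ember (Summit→Machine M6 1984 ops/s, Ember→Machine M7 1717 ops/s) loses 628.
Checked against all permutations: 11503 ops/s is optimal.

Max total: 11503 ops/s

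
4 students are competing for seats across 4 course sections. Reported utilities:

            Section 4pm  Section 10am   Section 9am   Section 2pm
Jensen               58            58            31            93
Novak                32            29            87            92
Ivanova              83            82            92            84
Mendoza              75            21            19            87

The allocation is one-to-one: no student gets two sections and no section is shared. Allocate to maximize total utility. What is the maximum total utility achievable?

Maximum total: 337 points

Treat this as an assignment problem: match each student to one section.
Optimal: Jensen→Section 2pm (93 points), Novak→Section 9am (87 points), Ivanova→Section 10am (82 points), Mendoza→Section 4pm (75 points) — total 93+87+82+75 = 337 points.
Row-greedy (each student in turn takes its best remaining section) gives 284 points, worse by 53.
Next-best assignment: Jensen→Section 10am, Novak→Section 2pm, Ivanova→Section 9am, Mendoza→Section 4pm = 317 points.
Every other assignment is strictly worse.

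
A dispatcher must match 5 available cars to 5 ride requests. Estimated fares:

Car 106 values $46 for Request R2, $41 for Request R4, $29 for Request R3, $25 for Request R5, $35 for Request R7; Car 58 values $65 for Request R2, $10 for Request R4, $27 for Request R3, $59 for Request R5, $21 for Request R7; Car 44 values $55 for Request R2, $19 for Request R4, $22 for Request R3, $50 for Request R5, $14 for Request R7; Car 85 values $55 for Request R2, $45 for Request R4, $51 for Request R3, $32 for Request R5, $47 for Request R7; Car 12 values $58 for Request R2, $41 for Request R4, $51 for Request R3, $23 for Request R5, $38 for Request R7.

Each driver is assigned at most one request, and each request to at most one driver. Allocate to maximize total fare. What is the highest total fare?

Max total: $254

Optimal: Car 106→Request R4 ($41), Car 58→Request R2 ($65), Car 44→Request R5 ($50), Car 85→Request R7 ($47), Car 12→Request R3 ($51) — total 41+65+50+47+51 = $254.
Max-entry greedy (repeatedly take the single best remaining cell) gives $245, worse by 9.
Swapping Car 44↔Car 106 (Car 44→Request R4 $19, Car 106→Request R5 $25) loses 47.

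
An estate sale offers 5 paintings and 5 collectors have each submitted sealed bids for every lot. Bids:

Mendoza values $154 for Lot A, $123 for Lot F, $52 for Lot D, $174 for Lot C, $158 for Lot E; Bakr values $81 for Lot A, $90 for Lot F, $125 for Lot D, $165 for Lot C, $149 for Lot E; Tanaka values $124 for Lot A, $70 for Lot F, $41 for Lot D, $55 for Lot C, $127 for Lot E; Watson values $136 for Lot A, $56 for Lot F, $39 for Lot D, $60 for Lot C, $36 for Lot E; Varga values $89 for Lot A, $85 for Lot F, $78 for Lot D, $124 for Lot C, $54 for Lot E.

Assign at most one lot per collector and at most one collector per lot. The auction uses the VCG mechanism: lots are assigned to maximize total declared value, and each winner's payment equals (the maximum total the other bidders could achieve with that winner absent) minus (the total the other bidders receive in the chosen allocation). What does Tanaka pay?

Efficient allocation: Mendoza→Lot C ($174), Bakr→Lot D ($125), Tanaka→Lot E ($127), Watson→Lot A ($136), Varga→Lot F ($85); total welfare W = $647.
Tanaka receives Lot E at value $127, so the others get W − 127 = $520.
Without Tanaka: best allocation of the remaining 4 bidders over all 5 lots is Mendoza→Lot C ($174), Bakr→Lot E ($149), Watson→Lot A ($136), Varga→Lot F ($85), total $544.
VCG payment = (others' best without Tanaka) − (others' welfare with Tanaka) = 544 − 520 = $24.

Tanaka pays $24.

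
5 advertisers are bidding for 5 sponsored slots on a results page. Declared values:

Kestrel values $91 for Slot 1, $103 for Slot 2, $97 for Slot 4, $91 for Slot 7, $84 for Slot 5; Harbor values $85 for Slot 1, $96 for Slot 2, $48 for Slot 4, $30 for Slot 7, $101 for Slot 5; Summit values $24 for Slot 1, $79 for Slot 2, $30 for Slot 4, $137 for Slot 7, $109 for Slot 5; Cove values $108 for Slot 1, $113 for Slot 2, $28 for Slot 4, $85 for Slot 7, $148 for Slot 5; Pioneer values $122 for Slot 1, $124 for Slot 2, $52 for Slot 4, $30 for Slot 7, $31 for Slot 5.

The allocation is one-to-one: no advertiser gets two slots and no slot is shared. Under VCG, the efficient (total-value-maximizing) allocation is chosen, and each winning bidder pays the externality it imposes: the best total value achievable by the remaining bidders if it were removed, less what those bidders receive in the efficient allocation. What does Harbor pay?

Efficient allocation: Kestrel→Slot 4 ($97), Harbor→Slot 2 ($96), Summit→Slot 7 ($137), Cove→Slot 5 ($148), Pioneer→Slot 1 ($122); total welfare W = $600.
Harbor receives Slot 2 at value $96, so the others get W − 96 = $504.
Without Harbor: best allocation of the remaining 4 bidders over all 5 slots is Kestrel→Slot 2 ($103), Summit→Slot 7 ($137), Cove→Slot 5 ($148), Pioneer→Slot 1 ($122), total $510.
VCG payment = (others' best without Harbor) − (others' welfare with Harbor) = 510 − 504 = $6.

Harbor pays $6.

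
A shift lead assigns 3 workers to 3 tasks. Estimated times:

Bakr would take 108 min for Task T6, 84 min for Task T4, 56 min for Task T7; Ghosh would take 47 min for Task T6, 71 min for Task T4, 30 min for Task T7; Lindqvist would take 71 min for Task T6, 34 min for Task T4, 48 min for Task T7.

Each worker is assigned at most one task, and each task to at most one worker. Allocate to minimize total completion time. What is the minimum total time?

This is the linear assignment problem.
Optimal: Bakr→Task T7 (56 min), Ghosh→Task T6 (47 min), Lindqvist→Task T4 (34 min) — total 56+47+34 = 137 min.
Min-entry greedy (repeatedly take the single cheapest remaining cell) gives 172 min, worse by 35.
Swapping Bakr↔Ghosh (Bakr→Task T6 108 min, Ghosh→Task T7 30 min) adds 35.

Minimum total: 137 min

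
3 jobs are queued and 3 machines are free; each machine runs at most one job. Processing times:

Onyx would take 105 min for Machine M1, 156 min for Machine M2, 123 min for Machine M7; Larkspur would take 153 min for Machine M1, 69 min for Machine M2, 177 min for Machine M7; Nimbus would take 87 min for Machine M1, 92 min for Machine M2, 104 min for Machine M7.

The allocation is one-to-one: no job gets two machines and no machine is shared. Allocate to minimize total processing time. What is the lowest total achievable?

Optimal: Onyx→Machine M1 (105 min), Larkspur→Machine M2 (69 min), Nimbus→Machine M7 (104 min) — total 105+69+104 = 278 min.
Column-greedy (each machine in turn goes to its cheapest remaining job) gives 279 min, worse by 1.
Checked against all permutations: 278 min is optimal.

Minimum total: 278 min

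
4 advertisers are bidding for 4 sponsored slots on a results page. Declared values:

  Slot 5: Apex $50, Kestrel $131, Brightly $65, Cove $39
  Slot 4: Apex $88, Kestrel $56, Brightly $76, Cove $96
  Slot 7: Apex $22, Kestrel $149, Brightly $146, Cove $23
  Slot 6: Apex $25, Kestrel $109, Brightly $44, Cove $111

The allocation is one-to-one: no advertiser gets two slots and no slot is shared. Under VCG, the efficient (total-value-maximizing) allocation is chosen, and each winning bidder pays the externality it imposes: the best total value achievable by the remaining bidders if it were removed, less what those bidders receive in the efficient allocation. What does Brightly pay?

Efficient allocation: Apex→Slot 4 ($88), Kestrel→Slot 5 ($131), Brightly→Slot 7 ($146), Cove→Slot 6 ($111); total welfare W = $476.
Brightly receives Slot 7 at value $146, so the others get W − 146 = $330.
Without Brightly: best allocation of the remaining 3 bidders over all 4 slots is Apex→Slot 4 ($88), Kestrel→Slot 7 ($149), Cove→Slot 6 ($111), total $348.
VCG payment = (others' best without Brightly) − (others' welfare with Brightly) = 348 − 330 = $18.

Brightly pays $18.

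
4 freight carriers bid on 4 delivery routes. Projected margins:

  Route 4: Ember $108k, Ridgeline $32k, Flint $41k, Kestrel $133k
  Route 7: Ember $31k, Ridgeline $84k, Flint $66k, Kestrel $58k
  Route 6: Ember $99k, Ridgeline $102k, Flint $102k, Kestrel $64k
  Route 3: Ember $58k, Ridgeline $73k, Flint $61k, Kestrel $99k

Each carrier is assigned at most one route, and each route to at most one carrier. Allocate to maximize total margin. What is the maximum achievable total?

Max total: $393k

Optimal: Ember→Route 4 ($108k), Ridgeline→Route 7 ($84k), Flint→Route 6 ($102k), Kestrel→Route 3 ($99k) — total 108+84+102+99 = $393k.
Next-best assignment: Ember→Route 6, Ridgeline→Route 7, Flint→Route 3, Kestrel→Route 4 = $377k.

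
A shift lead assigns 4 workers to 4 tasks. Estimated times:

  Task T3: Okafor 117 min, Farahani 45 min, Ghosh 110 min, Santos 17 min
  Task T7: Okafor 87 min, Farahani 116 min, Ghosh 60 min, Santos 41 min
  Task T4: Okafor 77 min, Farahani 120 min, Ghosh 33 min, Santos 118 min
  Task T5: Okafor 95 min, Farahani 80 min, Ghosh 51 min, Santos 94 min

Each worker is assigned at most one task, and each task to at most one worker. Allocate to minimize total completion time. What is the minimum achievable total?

Treat this as an assignment problem: match each worker to one task.
Optimal: Okafor→Task T4 (77 min), Farahani→Task T3 (45 min), Ghosh→Task T5 (51 min), Santos→Task T7 (41 min) — total 77+45+51+41 = 214 min.

Min total: 214 min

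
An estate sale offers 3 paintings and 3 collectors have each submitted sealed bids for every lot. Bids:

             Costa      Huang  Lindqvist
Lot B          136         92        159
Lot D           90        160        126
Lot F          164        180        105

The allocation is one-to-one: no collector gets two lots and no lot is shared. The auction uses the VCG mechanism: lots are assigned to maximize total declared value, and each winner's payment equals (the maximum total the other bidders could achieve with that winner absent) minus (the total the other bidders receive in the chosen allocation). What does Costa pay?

Efficient allocation: Costa→Lot F ($164), Huang→Lot D ($160), Lindqvist→Lot B ($159); total welfare W = $483.
Costa receives Lot F at value $164, so the others get W − 164 = $319.
Without Costa: best allocation of the remaining 2 bidders over all 3 lots is Huang→Lot F ($180), Lindqvist→Lot B ($159), total $339.
VCG payment = (others' best without Costa) − (others' welfare with Costa) = 339 − 319 = $20.

Costa pays $20.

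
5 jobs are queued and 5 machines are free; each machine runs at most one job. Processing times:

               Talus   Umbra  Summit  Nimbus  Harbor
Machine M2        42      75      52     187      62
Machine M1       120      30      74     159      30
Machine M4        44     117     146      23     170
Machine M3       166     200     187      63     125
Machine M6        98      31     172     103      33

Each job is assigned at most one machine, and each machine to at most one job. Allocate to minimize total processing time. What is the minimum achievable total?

Optimal: Talus→Machine M4 (44 min), Umbra→Machine M6 (31 min), Summit→Machine M2 (52 min), Nimbus→Machine M3 (63 min), Harbor→Machine M1 (30 min) — total 44+31+52+63+30 = 220 min.
Row-greedy (each job in turn takes its cheapest remaining machine) gives 314 min, worse by 94.
Swapping Summit↔Nimbus (Summit→Machine M3 187 min, Nimbus→Machine M2 187 min) adds 259.
No other one-to-one assignment undercuts 220 min.

Min total: 220 min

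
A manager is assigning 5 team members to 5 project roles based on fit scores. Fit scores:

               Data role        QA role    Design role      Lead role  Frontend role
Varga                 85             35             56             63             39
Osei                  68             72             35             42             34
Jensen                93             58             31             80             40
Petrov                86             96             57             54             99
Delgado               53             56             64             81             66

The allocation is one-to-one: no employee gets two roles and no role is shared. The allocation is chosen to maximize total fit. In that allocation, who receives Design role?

Optimal: Varga→Design role (56 pts), Osei→QA role (72 pts), Jensen→Data role (93 pts), Petrov→Frontend role (99 pts), Delgado→Lead role (81 pts) — total 56+72+93+99+81 = 401 pts.
Row-greedy (each employee in turn takes its best remaining role) gives 400 pts, worse by 1.
Next-best assignment: Varga→Data role, Osei→QA role, Jensen→Lead role, Petrov→Frontend role, Delgado→Design role = 400 pts.
Checked against all permutations: 401 pts is optimal.
Varga's own top role is Data role (85 pts), but forcing Varga→Data role and reassigning the rest optimally gives only 400 pts — worse by 1.

Varga receives Design role.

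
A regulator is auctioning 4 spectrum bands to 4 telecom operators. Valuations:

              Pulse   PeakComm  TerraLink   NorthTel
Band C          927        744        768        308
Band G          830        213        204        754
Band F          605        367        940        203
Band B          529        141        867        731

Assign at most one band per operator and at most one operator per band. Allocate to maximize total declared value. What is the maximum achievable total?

Treat this as an assignment problem: match each operator to one band.
Optimal: Pulse→Band G ($830M), PeakComm→Band C ($744M), TerraLink→Band F ($940M), NorthTel→Band B ($731M) — total 830+744+940+731 = $3245M.
Row-greedy (each operator in turn takes its best remaining band) gives $2915M, worse by 330.
Checked against all permutations: $3245M is optimal.

Max total: $3245M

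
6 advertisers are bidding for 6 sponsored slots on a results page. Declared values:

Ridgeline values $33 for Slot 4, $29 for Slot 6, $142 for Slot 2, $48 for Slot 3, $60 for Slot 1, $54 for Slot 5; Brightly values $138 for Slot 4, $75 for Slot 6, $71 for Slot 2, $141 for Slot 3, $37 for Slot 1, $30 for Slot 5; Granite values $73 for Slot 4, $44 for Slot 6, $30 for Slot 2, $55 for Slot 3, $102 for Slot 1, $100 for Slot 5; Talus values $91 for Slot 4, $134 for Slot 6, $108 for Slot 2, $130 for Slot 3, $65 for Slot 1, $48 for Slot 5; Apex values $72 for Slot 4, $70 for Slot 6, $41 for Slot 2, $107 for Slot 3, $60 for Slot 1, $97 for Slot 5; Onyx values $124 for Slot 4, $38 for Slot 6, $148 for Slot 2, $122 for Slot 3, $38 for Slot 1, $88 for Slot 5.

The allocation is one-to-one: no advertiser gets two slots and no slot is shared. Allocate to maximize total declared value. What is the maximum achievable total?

Optimal: Ridgeline→Slot 2 ($142), Brightly→Slot 3 ($141), Granite→Slot 1 ($102), Talus→Slot 6 ($134), Apex→Slot 5 ($97), Onyx→Slot 4 ($124) — total 142+141+102+134+97+124 = $740.
Column-greedy (each slot in turn goes to its best remaining advertiser) gives $683, worse by 57.
Next-best assignment: Ridgeline→Slot 2, Brightly→Slot 4, Granite→Slot 1, Talus→Slot 6, Apex→Slot 5, Onyx→Slot 3 = $735.
Swapping Onyx↔Brightly (Onyx→Slot 3 $122, Brightly→Slot 4 $138) loses 5.

Max total: $740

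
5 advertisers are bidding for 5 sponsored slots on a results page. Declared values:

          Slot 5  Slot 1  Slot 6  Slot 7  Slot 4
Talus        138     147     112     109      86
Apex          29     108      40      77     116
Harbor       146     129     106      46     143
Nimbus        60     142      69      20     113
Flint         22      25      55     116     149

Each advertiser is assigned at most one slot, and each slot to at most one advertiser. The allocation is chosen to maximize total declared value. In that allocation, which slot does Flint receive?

Flint receives Slot 7.

Optimal: Talus→Slot 6 ($112), Apex→Slot 4 ($116), Harbor→Slot 5 ($146), Nimbus→Slot 1 ($142), Flint→Slot 7 ($116) — total 112+116+146+142+116 = $632.
Max-entry greedy (repeatedly take the single best remaining cell) gives $588, worse by 44.
Flint's own top slot is Slot 4 ($149), but forcing Flint→Slot 4 and reassigning the rest optimally gives only $626 — worse by 6.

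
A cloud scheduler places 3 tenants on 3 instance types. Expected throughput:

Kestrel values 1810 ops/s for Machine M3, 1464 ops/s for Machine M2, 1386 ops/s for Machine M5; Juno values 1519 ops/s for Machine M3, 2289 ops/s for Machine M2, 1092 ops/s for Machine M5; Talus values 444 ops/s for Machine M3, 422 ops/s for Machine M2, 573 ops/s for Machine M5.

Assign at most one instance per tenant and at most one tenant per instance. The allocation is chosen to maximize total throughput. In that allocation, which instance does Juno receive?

This is a one-to-one assignment (maximum-weight bipartite matching).
Optimal: Kestrel→Machine M3 (1810 ops/s), Juno→Machine M2 (2289 ops/s), Talus→Machine M5 (573 ops/s) — total 1810+2289+573 = 4672 ops/s.

Juno receives Machine M2.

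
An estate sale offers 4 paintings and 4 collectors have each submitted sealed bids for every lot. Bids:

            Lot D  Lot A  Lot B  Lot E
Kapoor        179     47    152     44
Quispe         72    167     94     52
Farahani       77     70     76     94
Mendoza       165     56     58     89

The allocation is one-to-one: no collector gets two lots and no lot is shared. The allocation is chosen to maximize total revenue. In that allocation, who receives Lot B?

Optimal: Kapoor→Lot B ($152), Quispe→Lot A ($167), Farahani→Lot E ($94), Mendoza→Lot D ($165) — total 152+167+94+165 = $578.
Column-greedy (each lot in turn goes to its best remaining collector) gives $511, worse by 67.
Every other assignment is strictly worse.
Kapoor's own top lot is Lot D ($179), but forcing Kapoor→Lot D and reassigning the rest optimally gives only $511 — worse by 67.

Kapoor receives Lot B.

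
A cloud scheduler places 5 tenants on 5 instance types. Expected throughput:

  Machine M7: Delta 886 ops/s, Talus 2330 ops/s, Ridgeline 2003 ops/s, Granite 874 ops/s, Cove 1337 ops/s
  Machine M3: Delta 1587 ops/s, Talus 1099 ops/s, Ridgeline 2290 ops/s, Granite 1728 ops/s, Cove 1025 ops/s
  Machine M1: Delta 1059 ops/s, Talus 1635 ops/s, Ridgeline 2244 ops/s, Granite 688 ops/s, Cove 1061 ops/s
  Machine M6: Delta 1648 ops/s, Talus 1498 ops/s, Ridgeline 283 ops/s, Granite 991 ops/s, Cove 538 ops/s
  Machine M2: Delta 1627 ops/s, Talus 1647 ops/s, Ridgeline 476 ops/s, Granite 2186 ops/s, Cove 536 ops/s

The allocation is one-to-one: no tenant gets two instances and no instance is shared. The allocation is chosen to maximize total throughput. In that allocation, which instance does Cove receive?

Cove receives Machine M1.

Optimal: Delta→Machine M6 (1648 ops/s), Talus→Machine M7 (2330 ops/s), Ridgeline→Machine M3 (2290 ops/s), Granite→Machine M2 (2186 ops/s), Cove→Machine M1 (1061 ops/s) — total 1648+2330+2290+2186+1061 = 9515 ops/s.
Cove's own top instance is Machine M7 (1337 ops/s), but forcing Cove→Machine M7 and reassigning the rest optimally gives only 9096 ops/s — worse by 419.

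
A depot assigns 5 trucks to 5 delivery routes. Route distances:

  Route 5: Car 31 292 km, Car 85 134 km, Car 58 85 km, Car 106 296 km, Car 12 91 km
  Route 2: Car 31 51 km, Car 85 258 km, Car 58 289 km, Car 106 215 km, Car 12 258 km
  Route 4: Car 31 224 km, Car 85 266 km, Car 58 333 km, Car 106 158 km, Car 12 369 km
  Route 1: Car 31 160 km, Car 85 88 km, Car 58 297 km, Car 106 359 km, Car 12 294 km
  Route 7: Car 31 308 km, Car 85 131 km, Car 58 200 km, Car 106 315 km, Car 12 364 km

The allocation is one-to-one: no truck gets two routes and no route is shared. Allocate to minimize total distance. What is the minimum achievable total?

Minimum total: 588 km

Optimal: Car 31→Route 2 (51 km), Car 85→Route 1 (88 km), Car 58→Route 7 (200 km), Car 106→Route 4 (158 km), Car 12→Route 5 (91 km) — total 51+88+200+158+91 = 588 km.
Row-greedy (each truck in turn takes its cheapest remaining route) gives 746 km, worse by 158.
Checked against all permutations: 588 km is optimal.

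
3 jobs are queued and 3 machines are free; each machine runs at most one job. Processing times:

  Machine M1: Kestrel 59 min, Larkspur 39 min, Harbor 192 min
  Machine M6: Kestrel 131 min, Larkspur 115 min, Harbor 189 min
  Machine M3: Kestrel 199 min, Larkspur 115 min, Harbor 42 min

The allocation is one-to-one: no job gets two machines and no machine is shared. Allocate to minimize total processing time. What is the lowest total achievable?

Min total: 212 min

Optimal: Kestrel→Machine M6 (131 min), Larkspur→Machine M1 (39 min), Harbor→Machine M3 (42 min) — total 131+39+42 = 212 min.
Row-greedy (each job in turn takes its cheapest remaining machine) gives 216 min, worse by 4.
Next-best assignment: Kestrel→Machine M1, Larkspur→Machine M6, Harbor→Machine M3 = 216 min.
Swapping Kestrel↔Larkspur (Kestrel→Machine M1 59 min, Larkspur→Machine M6 115 min) adds 4.
Checked against all permutations: 212 min is optimal.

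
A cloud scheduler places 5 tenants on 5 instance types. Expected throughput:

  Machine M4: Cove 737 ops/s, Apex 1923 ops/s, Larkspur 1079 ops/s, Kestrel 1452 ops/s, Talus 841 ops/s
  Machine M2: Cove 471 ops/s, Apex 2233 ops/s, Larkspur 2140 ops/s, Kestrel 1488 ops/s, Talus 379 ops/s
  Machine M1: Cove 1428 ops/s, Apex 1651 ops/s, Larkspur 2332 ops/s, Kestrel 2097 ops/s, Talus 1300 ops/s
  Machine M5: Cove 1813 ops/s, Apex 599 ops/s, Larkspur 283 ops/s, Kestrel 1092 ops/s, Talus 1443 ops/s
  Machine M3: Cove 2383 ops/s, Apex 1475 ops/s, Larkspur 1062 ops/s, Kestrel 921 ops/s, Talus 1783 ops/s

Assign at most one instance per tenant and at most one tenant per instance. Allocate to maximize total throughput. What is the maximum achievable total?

Optimal: Cove→Machine M3 (2383 ops/s), Apex→Machine M4 (1923 ops/s), Larkspur→Machine M2 (2140 ops/s), Kestrel→Machine M1 (2097 ops/s), Talus→Machine M5 (1443 ops/s) — total 2383+1923+2140+2097+1443 = 9986 ops/s.
Max-entry greedy (repeatedly take the single best remaining cell) gives 9843 ops/s, worse by 143.

Max total: 9986 ops/s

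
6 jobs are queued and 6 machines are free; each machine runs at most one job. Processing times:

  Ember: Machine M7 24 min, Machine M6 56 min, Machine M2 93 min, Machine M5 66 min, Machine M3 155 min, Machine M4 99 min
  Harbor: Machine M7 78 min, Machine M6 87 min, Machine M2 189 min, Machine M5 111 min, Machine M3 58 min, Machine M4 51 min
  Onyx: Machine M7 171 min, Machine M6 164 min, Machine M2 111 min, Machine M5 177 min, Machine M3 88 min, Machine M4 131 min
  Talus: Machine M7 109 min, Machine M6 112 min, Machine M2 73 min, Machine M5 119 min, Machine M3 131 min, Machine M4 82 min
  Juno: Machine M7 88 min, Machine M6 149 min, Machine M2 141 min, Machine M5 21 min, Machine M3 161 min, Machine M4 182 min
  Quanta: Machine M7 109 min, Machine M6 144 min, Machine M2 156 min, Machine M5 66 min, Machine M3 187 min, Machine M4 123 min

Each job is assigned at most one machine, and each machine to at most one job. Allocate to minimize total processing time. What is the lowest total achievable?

This is a one-to-one assignment (minimum-cost bipartite matching).
Optimal: Ember→Machine M6 (56 min), Harbor→Machine M4 (51 min), Onyx→Machine M3 (88 min), Talus→Machine M2 (73 min), Juno→Machine M5 (21 min), Quanta→Machine M7 (109 min) — total 56+51+88+73+21+109 = 398 min.
Row-greedy (each job in turn takes its cheapest remaining machine) gives 401 min, worse by 3.

Min total: 398 min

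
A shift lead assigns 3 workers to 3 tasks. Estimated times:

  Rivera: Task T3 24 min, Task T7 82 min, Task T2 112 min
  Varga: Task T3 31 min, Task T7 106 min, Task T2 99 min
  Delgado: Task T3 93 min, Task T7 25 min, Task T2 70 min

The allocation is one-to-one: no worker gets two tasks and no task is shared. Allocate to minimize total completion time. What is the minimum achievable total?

Minimum total: 148 min

Optimal: Rivera→Task T3 (24 min), Varga→Task T2 (99 min), Delgado→Task T7 (25 min) — total 24+99+25 = 148 min.
Next-best assignment: Rivera→Task T2, Varga→Task T3, Delgado→Task T7 = 168 min.
Swapping Delgado↔Varga (Delgado→Task T2 70 min, Varga→Task T7 106 min) adds 52.
Checked against all permutations: 148 min is optimal.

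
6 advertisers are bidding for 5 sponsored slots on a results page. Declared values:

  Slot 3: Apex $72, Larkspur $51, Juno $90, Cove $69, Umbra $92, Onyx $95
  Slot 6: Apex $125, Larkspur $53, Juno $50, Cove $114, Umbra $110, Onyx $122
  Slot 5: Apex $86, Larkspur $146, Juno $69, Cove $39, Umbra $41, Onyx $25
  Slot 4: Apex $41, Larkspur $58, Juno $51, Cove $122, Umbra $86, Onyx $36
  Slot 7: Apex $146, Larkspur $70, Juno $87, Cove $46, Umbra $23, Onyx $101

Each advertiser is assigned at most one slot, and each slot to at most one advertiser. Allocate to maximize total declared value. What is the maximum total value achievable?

Optimal: Umbra→Slot 3 ($92), Onyx→Slot 6 ($122), Larkspur→Slot 5 ($146), Cove→Slot 4 ($122), Apex→Slot 7 ($146) — total 92+122+146+122+146 = $628.
Row-greedy (each advertiser in turn takes its best remaining slot) gives $614, worse by 14.
Swapping Apex↔Onyx (Apex→Slot 6 $125, Onyx→Slot 7 $101) loses 42.
Checked against all permutations: $628 is optimal.

Max total: $628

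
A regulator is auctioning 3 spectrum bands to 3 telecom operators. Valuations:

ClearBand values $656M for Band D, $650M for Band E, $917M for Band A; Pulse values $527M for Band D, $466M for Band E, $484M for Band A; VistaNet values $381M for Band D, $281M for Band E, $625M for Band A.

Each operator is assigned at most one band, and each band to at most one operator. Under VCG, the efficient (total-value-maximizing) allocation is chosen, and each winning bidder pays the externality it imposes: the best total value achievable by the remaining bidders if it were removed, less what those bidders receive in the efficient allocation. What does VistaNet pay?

VistaNet pays $267M.

Efficient allocation: ClearBand→Band E ($650M), Pulse→Band D ($527M), VistaNet→Band A ($625M); total welfare W = $1802M.
VistaNet receives Band A at value $625M, so the others get W − 625 = $1177M.
Without VistaNet: best allocation of the remaining 2 bidders over all 3 bands is ClearBand→Band A ($917M), Pulse→Band D ($527M), total $1444M.
VCG payment = (others' best without VistaNet) − (others' welfare with VistaNet) = 1444 − 1177 = $267M.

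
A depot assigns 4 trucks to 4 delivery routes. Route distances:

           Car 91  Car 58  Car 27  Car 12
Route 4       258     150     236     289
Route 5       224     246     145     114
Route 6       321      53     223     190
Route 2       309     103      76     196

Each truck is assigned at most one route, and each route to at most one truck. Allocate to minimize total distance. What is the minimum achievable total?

This is the linear assignment problem.
Optimal: Car 91→Route 4 (258 km), Car 58→Route 6 (53 km), Car 27→Route 2 (76 km), Car 12→Route 5 (114 km) — total 258+53+76+114 = 501 km.
Row-greedy (each truck in turn takes its cheapest remaining route) gives 642 km, worse by 141.

Min total: 501 km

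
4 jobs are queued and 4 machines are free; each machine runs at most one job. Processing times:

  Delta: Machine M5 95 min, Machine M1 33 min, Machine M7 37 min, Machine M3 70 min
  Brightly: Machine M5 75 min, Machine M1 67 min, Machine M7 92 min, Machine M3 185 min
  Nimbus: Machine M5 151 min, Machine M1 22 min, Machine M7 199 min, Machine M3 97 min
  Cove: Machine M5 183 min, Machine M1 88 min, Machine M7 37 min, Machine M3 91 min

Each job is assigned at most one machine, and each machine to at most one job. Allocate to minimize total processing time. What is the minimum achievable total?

Min total: 204 min

Optimal: Delta→Machine M3 (70 min), Brightly→Machine M5 (75 min), Nimbus→Machine M1 (22 min), Cove→Machine M7 (37 min) — total 70+75+22+37 = 204 min.
Column-greedy (each machine in turn goes to its cheapest remaining job) gives 225 min, worse by 21.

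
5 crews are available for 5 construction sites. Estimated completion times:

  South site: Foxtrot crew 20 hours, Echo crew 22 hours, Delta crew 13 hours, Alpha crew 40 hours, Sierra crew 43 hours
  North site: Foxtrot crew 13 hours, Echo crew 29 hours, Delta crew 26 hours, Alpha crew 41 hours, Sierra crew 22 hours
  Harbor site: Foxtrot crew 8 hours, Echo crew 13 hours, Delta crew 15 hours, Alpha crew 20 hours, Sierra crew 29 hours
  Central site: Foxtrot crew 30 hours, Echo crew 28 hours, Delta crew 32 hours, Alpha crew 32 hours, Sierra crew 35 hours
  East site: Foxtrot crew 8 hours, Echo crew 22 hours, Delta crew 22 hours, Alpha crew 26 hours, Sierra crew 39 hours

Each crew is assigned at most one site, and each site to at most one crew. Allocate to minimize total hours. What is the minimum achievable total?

Minimum total: 88 hours

This is the linear assignment problem.
Optimal: Foxtrot crew→East site (8 hours), Echo crew→Harbor site (13 hours), Delta crew→South site (13 hours), Alpha crew→Central site (32 hours), Sierra crew→North site (22 hours) — total 8+13+13+32+22 = 88 hours.
Column-greedy (each site in turn goes to its cheapest remaining crew) gives 110 hours, worse by 22.
Every other assignment is strictly worse.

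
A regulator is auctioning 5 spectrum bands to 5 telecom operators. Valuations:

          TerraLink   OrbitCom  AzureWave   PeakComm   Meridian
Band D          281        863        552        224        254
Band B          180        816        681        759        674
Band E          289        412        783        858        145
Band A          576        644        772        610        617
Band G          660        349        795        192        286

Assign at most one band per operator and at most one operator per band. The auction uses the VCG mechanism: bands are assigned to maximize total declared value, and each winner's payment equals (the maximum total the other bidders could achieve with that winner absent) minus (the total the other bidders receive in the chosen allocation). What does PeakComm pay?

PeakComm pays $11M.

Efficient allocation: TerraLink→Band G ($660M), OrbitCom→Band D ($863M), AzureWave→Band A ($772M), PeakComm→Band E ($858M), Meridian→Band B ($674M); total welfare W = $3827M.
PeakComm receives Band E at value $858M, so the others get W − 858 = $2969M.
Without PeakComm: best allocation of the remaining 4 bidders over all 5 bands is TerraLink→Band G ($660M), OrbitCom→Band D ($863M), AzureWave→Band E ($783M), Meridian→Band B ($674M), total $2980M.
VCG payment = (others' best without PeakComm) − (others' welfare with PeakComm) = 2980 − 2969 = $11M.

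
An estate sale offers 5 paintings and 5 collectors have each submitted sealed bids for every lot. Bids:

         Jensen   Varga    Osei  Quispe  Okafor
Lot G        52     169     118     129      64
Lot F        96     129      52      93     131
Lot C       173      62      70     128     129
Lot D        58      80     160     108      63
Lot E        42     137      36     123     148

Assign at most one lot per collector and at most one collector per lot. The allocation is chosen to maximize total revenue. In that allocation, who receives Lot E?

Quispe receives Lot E.

This is the linear assignment problem.
Optimal: Jensen→Lot C ($173), Varga→Lot G ($169), Osei→Lot D ($160), Quispe→Lot E ($123), Okafor→Lot F ($131) — total 173+169+160+123+131 = $756.
Max-entry greedy (repeatedly take the single best remaining cell) gives $743, worse by 13.
Next-best assignment: Jensen→Lot C, Varga→Lot G, Osei→Lot D, Quispe→Lot F, Okafor→Lot E = $743.
Swapping Osei↔Jensen (Osei→Lot C $70, Jensen→Lot D $58) loses 205.
Checked against all permutations: $756 is optimal.
Quispe's own top lot is Lot G ($129), but forcing Quispe→Lot G and reassigning the rest optimally gives only $739 — worse by 17.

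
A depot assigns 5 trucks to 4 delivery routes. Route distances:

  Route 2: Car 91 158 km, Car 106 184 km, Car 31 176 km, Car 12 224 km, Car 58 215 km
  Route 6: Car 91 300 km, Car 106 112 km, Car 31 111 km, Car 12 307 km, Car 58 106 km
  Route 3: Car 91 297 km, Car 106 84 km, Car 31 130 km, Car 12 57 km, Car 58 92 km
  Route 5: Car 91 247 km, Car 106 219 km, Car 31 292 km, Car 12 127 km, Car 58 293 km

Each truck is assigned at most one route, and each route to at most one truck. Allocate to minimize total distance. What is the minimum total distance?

This is a one-to-one assignment (minimum-cost bipartite matching).
Optimal: Car 91→Route 2 (158 km), Car 58→Route 6 (106 km), Car 106→Route 3 (84 km), Car 12→Route 5 (127 km) — total 158+106+84+127 = 475 km.
Column-greedy (each route in turn goes to its cheapest remaining truck) gives 540 km, worse by 65.

Minimum total: 475 km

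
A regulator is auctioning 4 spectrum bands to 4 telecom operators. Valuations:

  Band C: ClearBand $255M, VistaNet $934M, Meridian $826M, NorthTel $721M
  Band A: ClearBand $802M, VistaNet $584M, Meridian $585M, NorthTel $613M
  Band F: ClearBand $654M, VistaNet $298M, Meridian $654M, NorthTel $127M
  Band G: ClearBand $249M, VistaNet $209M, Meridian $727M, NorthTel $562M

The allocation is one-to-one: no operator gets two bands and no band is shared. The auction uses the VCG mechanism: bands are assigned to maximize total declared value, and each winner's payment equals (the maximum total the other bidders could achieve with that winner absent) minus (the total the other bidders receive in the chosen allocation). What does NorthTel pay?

NorthTel pays $73M.

Efficient allocation: ClearBand→Band A ($802M), VistaNet→Band C ($934M), Meridian→Band F ($654M), NorthTel→Band G ($562M); total welfare W = $2952M.
NorthTel receives Band G at value $562M, so the others get W − 562 = $2390M.
Without NorthTel: best allocation of the remaining 3 bidders over all 4 bands is ClearBand→Band A ($802M), VistaNet→Band C ($934M), Meridian→Band G ($727M), total $2463M.
VCG payment = (others' best without NorthTel) − (others' welfare with NorthTel) = 2463 − 2390 = $73M.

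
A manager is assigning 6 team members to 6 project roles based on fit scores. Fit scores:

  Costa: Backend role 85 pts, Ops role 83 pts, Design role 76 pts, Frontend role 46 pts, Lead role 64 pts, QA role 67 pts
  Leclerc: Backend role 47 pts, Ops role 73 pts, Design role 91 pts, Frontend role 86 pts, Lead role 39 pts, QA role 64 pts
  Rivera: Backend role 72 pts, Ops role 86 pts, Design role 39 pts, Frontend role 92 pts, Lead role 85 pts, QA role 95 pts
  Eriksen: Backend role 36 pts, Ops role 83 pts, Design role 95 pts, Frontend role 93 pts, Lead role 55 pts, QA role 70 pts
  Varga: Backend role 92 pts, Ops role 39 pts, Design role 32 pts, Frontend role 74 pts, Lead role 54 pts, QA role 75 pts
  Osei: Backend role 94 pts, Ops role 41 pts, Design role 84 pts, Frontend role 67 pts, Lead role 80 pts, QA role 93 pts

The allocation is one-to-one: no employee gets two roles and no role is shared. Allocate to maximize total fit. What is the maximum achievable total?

Maximum total: 537 pts

Optimal: Costa→Ops role (83 pts), Leclerc→Design role (91 pts), Rivera→Lead role (85 pts), Eriksen→Frontend role (93 pts), Varga→Backend role (92 pts), Osei→QA role (93 pts) — total 83+91+85+93+92+93 = 537 pts.
Next-best assignment: Costa→Ops role, Leclerc→Design role, Rivera→QA role, Eriksen→Frontend role, Varga→Backend role, Osei→Lead role = 534 pts.
No other one-to-one assignment exceeds 537 pts.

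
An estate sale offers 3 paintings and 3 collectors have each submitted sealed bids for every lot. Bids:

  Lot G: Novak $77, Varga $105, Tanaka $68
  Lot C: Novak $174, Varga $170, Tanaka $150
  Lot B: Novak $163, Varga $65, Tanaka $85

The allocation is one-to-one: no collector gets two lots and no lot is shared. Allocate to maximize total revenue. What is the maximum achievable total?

This is the linear assignment problem.
Optimal: Novak→Lot B ($163), Varga→Lot G ($105), Tanaka→Lot C ($150) — total 163+105+150 = $418.
Row-greedy (each collector in turn takes its best remaining lot) gives $364, worse by 54.
No other one-to-one assignment exceeds $418.

Maximum total: $418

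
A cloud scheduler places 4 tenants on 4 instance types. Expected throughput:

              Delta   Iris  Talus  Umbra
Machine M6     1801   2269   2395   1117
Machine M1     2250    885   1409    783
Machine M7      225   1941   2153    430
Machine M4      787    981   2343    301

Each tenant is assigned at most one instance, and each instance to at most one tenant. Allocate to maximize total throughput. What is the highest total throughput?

Treat this as an assignment problem: match each tenant to one instance.
Optimal: Delta→Machine M1 (2250 ops/s), Iris→Machine M7 (1941 ops/s), Talus→Machine M4 (2343 ops/s), Umbra→Machine M6 (1117 ops/s) — total 2250+1941+2343+1117 = 7651 ops/s.
Column-greedy (each instance in turn goes to its best remaining tenant) gives 6887 ops/s, worse by 764.
No other one-to-one assignment exceeds 7651 ops/s.

Maximum total: 7651 ops/s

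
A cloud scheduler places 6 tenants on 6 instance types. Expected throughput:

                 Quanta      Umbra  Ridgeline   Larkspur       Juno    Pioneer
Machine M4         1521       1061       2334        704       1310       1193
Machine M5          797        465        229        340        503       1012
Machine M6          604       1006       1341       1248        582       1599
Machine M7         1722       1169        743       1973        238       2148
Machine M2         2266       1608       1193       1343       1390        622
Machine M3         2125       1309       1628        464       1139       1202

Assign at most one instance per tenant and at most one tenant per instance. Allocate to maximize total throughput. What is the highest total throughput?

Optimal: Quanta→Machine M3 (2125 ops/s), Umbra→Machine M2 (1608 ops/s), Ridgeline→Machine M4 (2334 ops/s), Larkspur→Machine M7 (1973 ops/s), Juno→Machine M5 (503 ops/s), Pioneer→Machine M6 (1599 ops/s) — total 2125+1608+2334+1973+503+1599 = 10142 ops/s.
Max-entry greedy (repeatedly take the single best remaining cell) gives 9808 ops/s, worse by 334.
Next-best assignment: Quanta→Machine M2, Umbra→Machine M3, Ridgeline→Machine M4, Larkspur→Machine M7, Juno→Machine M5, Pioneer→Machine M6 = 9984 ops/s.
Swapping Quanta↔Larkspur (Quanta→Machine M7 1722 ops/s, Larkspur→Machine M3 464 ops/s) loses 1912.
No other one-to-one assignment exceeds 10142 ops/s.

Maximum total: 10142 ops/s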